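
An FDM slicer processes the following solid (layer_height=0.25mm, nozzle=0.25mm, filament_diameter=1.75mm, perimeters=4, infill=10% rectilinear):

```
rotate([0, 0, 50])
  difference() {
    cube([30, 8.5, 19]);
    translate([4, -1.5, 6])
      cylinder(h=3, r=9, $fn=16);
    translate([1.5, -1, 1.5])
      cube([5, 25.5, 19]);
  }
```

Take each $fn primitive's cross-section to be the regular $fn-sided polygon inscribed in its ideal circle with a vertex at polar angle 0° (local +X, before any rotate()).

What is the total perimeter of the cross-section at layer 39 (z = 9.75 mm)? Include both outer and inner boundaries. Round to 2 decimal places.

At z = 9.75 mm: the 30×8.5 cube contributes its full rectangle (perimeter 77.00 mm); the cylinder at (4, -1.5) does not reach this height (z outside [6, 9]); the 5×25.5 cube at (1.5, -1) contributes its full rectangle (perimeter 61.00 mm); Subtracting the remaining from the first: starting from the 30×8.5 cube, the 5×25.5 cube at (1.5, -1) partially overlaps it — only the 42.50 mm² overlap (of its 127.50 mm²) is removed, clipping the outline — boundary = 84.00 mm; (rotated 50° about Z; rotation is an isometry so areas/perimeters/island counts are preserved). Overall, the cross-section has 2 separate islands. Total boundary length (outer) = 84.00 mm.

84.00 mm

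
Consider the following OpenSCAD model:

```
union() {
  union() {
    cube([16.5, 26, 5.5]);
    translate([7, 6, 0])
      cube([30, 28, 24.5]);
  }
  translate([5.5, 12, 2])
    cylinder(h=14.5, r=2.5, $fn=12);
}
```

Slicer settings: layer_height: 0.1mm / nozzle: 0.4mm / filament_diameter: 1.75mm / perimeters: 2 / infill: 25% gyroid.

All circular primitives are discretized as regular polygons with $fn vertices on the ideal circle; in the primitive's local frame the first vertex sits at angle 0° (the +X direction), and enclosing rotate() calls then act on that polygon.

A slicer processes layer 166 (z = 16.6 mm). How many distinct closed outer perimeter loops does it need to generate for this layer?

At z = 16.6 mm: the cube is not intersected at this z (z outside [0, 5.5]); the cube at (7, 6) (footprint 30×28) is included at this height; Taking the union: only the 30×28 cube at (7, 6) is present, so the union is just that shape — 1 connected region; the cylinder at (5.5, 12) does not reach this height (z outside [2, 16.5]); Merging all regions: only the result so far is present, so the union is just that shape — 1 connected region. The result has 1 disconnected region.

1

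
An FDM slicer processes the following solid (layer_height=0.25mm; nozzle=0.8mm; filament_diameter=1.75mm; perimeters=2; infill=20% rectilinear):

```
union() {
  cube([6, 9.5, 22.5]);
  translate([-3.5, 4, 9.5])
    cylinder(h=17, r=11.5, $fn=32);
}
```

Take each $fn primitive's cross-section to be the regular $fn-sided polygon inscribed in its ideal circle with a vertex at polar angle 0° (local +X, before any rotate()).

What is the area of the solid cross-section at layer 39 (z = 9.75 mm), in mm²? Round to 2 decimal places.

412.81 mm²

At z = 9.75 mm: the cube (footprint 6×9.5) is included at this height (area 57.00 mm²); the cylinder at (-3.5, 4): section is a regular 32-gon, circumradius r=11.5 (area = (32/2)·11.500²·sin(360°/32) = 412.81 mm²); Merging all regions: the 6×9.5 cube lies entirely inside the r=11.5 cylinder at (-3.5, 4), so the union is just the r=11.5 cylinder at (-3.5, 4) — area = 412.81 mm². Overall, the cross-section is a single solid region. Net area = 412.81 mm².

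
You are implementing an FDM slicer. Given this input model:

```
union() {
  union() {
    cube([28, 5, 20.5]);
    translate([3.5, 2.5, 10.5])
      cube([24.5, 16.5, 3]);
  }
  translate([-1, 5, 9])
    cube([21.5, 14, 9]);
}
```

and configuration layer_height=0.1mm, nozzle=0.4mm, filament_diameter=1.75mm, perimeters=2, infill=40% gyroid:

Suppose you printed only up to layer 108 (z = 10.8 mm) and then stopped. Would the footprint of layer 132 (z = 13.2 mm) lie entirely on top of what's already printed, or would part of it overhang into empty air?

Compare the two slices. At z = 10.8: the 28×5 cube contributes its full rectangle (area 140.00 mm²); the 24.5×16.5 cube at (3.5, 2.5) contributes its full rectangle (area 404.25 mm²); Combining (union): the regions partially overlap — summed areas 544.25 mm² minus the doubly-counted overlap 61.25 mm² gives 483.00 mm² — area = 483.00 mm²; the cube at (-1, 5) (footprint 21.5×14) is included at this height (area 301.00 mm²); Combining (union): the regions partially overlap — summed areas 784.00 mm² minus the doubly-counted overlap 238.00 mm² gives 546.00 mm² — area = 546.00 mm². At z = 13.2: the cube (footprint 28×5) is included at this height (area 140.00 mm²); the cube at (3.5, 2.5) is present — its section is the full 24.5×16.5 rectangle (area 404.25 mm²); Taking the union: the regions partially overlap — summed areas 544.25 mm² minus the doubly-counted overlap 61.25 mm² gives 483.00 mm² — area = 483.00 mm²; the 21.5×14 cube at (-1, 5) contributes its full rectangle (area 301.00 mm²); Taking the union: the regions partially overlap — summed areas 784.00 mm² minus the doubly-counted overlap 238.00 mm² gives 546.00 mm² — area = 546.00 mm². Checking containment: the cross-section at z = 13.2 is a subset of the cross-section at z = 10.8.

entirely on top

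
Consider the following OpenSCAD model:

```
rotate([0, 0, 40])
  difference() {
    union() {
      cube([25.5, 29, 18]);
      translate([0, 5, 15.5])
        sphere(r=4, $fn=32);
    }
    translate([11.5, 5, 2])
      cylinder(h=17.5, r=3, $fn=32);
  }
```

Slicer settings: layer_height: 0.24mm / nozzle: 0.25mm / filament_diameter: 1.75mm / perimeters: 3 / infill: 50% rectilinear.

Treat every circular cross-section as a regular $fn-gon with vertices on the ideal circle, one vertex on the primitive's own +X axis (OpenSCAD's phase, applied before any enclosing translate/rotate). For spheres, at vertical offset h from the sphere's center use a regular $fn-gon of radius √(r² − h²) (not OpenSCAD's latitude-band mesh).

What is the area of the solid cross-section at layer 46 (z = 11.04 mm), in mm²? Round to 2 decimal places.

711.41 mm²

At z = 11.04 mm: the cube (footprint 25.5×29) is included at this height (area 739.50 mm²); the sphere at (0, 5) does not reach this height (|z−center|=4.460 > r=4); Taking the union: only the 25.5×29 cube is present, so the union is just that shape — area = 739.50 mm²; the r=3 cylinder at (11.5, 5) contributes a regular 32-gon of circumradius 3 (area = (32/2)·3.000²·sin(360°/32) = 28.09 mm²); After the difference (first − rest): starting from the result so far (739.50 mm²), the r=3 cylinder at (11.5, 5) lies wholly inside it (removes its full 28.09 mm² and its 18.82 mm outline becomes a hole wall) — area = 711.41 mm²; (rotated 40° about Z; rotation is an isometry so areas/perimeters/island counts are preserved). Overall, the cross-section is one region with 1 hole. Net area = 711.41 mm².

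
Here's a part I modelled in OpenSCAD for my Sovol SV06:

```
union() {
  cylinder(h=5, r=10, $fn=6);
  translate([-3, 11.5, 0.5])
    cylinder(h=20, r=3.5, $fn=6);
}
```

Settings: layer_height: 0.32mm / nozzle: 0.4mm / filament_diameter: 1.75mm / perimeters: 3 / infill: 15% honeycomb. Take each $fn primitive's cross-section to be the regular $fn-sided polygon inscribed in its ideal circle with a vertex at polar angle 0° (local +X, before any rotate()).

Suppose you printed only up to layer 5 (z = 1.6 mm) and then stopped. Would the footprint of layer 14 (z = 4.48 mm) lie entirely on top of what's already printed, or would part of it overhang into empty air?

Compare the two slices. At z = 1.6: the r=10 cylinder contributes a regular 6-gon of circumradius 10 (area = (6/2)·10.000²·sin(360°/6) = 259.81 mm²); the r=3.5 cylinder at (-3, 11.5) contributes a regular 6-gon of circumradius 3.5 (area = (6/2)·3.500²·sin(360°/6) = 31.83 mm²); Merging all regions: the regions partially overlap — summed areas 291.63 mm² minus the doubly-counted overlap 0.69 mm² gives 290.94 mm² — area = 290.94 mm². At z = 4.48: the r=10 cylinder contributes a regular 6-gon of circumradius 10 (area = (6/2)·10.000²·sin(360°/6) = 259.81 mm²); the r=3.5 cylinder at (-3, 11.5) gives a regular 6-gon of circumradius 3.5 (constant along its height) (area = (6/2)·3.500²·sin(360°/6) = 31.83 mm²); Merging all regions: the regions partially overlap — summed areas 291.63 mm² minus the doubly-counted overlap 0.69 mm² gives 290.94 mm² — area = 290.94 mm². Checking containment: the cross-section at z = 4.48 is a subset of the cross-section at z = 1.6.

entirely on top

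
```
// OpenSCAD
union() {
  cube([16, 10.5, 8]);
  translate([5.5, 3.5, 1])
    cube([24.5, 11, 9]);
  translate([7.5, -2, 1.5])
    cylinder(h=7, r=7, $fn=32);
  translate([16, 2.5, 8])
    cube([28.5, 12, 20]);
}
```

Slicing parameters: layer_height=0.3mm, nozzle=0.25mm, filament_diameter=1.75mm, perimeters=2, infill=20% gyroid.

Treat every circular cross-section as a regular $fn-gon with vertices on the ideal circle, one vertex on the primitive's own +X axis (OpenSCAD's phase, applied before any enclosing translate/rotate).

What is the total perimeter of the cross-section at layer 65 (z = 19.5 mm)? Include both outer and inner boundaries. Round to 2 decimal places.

81.00 mm

At z = 19.5 mm: the cube is not intersected at this z (z outside [0, 8]); the cube at (5.5, 3.5) is not intersected at this z (z outside [1, 10]); the cylinder at (7.5, -2) does not reach this height (z outside [1.5, 8.5]); the cube at (16, 2.5) is present — its section is the full 28.5×12 rectangle (perimeter 81.00 mm); Taking the union: only the 28.5×12 cube at (16, 2.5) is present, so the union is just that shape — boundary = 81.00 mm. Overall, the cross-section is a single solid region. Total boundary length (outer) = 81.00 mm.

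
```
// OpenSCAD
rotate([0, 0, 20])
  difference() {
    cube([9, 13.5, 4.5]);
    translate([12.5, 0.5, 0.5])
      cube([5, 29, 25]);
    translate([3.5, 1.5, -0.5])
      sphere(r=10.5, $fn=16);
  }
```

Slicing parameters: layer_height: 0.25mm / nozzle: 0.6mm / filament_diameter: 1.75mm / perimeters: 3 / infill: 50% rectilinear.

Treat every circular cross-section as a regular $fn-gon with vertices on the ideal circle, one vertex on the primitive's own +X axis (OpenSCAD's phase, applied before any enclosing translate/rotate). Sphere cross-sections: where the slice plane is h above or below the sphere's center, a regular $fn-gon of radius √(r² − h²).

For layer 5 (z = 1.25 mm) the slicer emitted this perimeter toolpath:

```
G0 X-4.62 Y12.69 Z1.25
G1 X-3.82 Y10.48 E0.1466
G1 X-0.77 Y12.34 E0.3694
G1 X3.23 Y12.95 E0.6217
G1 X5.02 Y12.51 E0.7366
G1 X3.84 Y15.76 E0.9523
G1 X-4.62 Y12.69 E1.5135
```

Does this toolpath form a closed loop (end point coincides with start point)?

yes

Start point (G0): (-4.62, 12.69). End point (last G1): the path returns to the start — closed.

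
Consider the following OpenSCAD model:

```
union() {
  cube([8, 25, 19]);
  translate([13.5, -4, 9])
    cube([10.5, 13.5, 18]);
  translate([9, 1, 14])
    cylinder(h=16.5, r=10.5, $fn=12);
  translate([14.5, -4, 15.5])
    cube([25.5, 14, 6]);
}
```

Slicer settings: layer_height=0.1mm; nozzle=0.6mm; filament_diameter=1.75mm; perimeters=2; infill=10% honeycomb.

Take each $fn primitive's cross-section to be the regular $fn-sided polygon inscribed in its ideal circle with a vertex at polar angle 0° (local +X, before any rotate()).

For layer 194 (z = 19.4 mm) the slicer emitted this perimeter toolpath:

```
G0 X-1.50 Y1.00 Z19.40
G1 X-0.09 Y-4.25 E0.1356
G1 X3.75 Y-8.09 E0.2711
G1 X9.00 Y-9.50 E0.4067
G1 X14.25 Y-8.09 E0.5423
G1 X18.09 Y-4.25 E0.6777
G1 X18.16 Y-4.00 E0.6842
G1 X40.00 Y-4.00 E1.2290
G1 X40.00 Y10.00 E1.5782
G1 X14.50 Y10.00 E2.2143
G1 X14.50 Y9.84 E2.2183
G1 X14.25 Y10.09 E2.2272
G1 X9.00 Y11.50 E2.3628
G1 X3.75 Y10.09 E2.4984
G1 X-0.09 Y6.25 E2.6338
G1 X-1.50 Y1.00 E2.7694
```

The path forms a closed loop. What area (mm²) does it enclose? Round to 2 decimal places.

Apply the shoelace formula to the sequence of (X, Y) vertices; enclosed area = 637.00 mm².

637.00 mm²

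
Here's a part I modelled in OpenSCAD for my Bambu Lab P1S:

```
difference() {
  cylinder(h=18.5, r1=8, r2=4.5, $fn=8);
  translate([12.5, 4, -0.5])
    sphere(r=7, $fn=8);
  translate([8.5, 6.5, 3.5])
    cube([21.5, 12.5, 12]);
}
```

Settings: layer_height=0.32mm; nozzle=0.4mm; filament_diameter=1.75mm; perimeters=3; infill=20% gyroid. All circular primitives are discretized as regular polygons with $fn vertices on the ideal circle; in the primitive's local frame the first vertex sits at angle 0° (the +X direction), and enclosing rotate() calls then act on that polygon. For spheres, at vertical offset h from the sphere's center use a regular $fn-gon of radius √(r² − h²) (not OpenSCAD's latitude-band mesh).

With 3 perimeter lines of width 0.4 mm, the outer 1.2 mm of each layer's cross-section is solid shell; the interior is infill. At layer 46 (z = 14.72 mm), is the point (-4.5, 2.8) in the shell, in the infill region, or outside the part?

At z = 14.72 mm: the cone contributes a regular 8-gon of circumradius 5.215 (interpolated between r1=8 and r2=4.5 at t=0.796); the sphere at (12.5, 4) is absent (|z−center|=15.220 > r=7); the cube at (8.5, 6.5) is present — its section is the full 21.5×12.5 rectangle; Subtracting the remaining from the first: starting from the cone, the 21.5×12.5 cube at (8.5, 6.5) misses the remaining region (no effect) — 1 connected region. Overall, the cross-section is a single solid region. The nearest boundary edge runs (-5.22, 0.00)→(-3.69, 3.69); distance from the point to it = 0.41 mm. The point is not inside any of the regions above, so it lies outside the cross-section (0.41 mm from the nearest boundary).

outside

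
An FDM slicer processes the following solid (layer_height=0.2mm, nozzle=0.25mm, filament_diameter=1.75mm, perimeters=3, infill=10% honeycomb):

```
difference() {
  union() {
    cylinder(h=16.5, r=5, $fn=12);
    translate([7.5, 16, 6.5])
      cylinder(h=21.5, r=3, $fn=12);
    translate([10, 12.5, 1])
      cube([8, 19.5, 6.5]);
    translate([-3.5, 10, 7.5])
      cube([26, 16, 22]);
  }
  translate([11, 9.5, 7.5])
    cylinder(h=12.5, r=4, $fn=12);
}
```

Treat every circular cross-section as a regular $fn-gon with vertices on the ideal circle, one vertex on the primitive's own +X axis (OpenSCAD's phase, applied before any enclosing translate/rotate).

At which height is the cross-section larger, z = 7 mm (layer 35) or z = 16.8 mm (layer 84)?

layer 84 (z = 16.8 mm)

Layer 35 (z = 7): the r=5 cylinder gives a regular 12-gon of circumradius 5 (constant along its height) (area = (12/2)·5.000²·sin(360°/12) = 75.00 mm²); the cylinder at (7.5, 16): section is a regular 12-gon, circumradius r=3 (area = (12/2)·3.000²·sin(360°/12) = 27.00 mm²); the 8×19.5 cube at (10, 12.5) contributes its full rectangle (area 156.00 mm²); the cube at (-3.5, 10) does not reach this height (z outside [7.5, 29.5]); Combining (union): the regions partially overlap — summed areas 258.00 mm² minus the doubly-counted overlap 0.91 mm² gives 257.09 mm² — area = 257.09 mm²; the cylinder at (11, 9.5) is absent (z outside [7.5, 20]); Taking the first minus the rest: none of the subtracted shapes is present at this height, so the result so far is unchanged — area = 257.09 mm². So its area = 257.09 mm². Layer 84 (z = 16.8): the cylinder is not intersected at this z (z outside [0, 16.5]); the cylinder at (7.5, 16): section is a regular 12-gon, circumradius r=3 (area = (12/2)·3.000²·sin(360°/12) = 27.00 mm²); the cube at (10, 12.5) does not reach this height (z outside [1, 7.5]); the cube at (-3.5, 10) (footprint 26×16) is included at this height (area 416.00 mm²); Merging all regions: the r=3 cylinder at (7.5, 16) lies entirely inside the 26×16 cube at (-3.5, 10), so the union is just the 26×16 cube at (-3.5, 10) — area = 416.00 mm²; the r=4 cylinder at (11, 9.5) contributes a regular 12-gon of circumradius 4 (area = (12/2)·4.000²·sin(360°/12) = 48.00 mm²); Subtracting the remaining from the first: starting from that combined region (416.00 mm²), the r=4 cylinder at (11, 9.5) partially overlaps it — only the 20.07 mm² overlap (of its 48.00 mm²) is removed, clipping the outline — area = 395.93 mm². So its area = 395.93 mm². Layer 84 is larger (395.93 vs 257.09 mm²).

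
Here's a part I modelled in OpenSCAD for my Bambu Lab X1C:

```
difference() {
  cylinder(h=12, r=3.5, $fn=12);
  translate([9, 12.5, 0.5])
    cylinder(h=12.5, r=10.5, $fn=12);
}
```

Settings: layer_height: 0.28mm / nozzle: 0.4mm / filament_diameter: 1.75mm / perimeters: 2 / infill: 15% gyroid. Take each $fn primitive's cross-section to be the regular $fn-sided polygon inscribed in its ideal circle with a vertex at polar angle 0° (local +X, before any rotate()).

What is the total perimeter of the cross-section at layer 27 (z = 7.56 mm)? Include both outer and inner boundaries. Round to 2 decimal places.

21.74 mm

At z = 7.56 mm: the r=3.5 cylinder contributes a regular 12-gon of circumradius 3.5 (perimeter = 2·12·3.500·sin(180°/12) = 21.74 mm); the r=10.5 cylinder at (9, 12.5) contributes a regular 12-gon of circumradius 10.5 (perimeter = 2·12·10.500·sin(180°/12) = 65.22 mm); After the difference (first − rest): starting from the r=3.5 cylinder, the r=10.5 cylinder at (9, 12.5) misses the remaining region (no effect) — boundary = 21.74 mm. Overall, the cross-section is a single solid region. Total boundary length (outer) = 21.74 mm.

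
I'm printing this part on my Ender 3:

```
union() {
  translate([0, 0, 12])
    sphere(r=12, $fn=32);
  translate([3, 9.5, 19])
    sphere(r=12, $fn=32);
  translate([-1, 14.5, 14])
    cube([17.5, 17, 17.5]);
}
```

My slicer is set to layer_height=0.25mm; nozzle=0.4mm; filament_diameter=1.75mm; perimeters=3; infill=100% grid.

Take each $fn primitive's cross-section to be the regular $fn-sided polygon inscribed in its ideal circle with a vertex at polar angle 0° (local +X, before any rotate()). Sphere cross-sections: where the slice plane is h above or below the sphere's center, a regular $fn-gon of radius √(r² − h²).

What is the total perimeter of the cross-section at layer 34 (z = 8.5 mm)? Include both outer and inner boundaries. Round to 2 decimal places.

At z = 8.5 mm: the r=12 sphere slices to a regular 32-gon of circumradius 11.478 (√(r²−h²) with h=3.5 from center) (perimeter = 2·32·11.478·sin(180°/32) = 72.00 mm); the r=12 sphere at (3, 9.5) slices to a regular 32-gon of circumradius 5.809 (√(r²−h²) with h=10.5 from center) (perimeter = 2·32·5.809·sin(180°/32) = 36.44 mm); the cube at (-1, 14.5) is not intersected at this z (z outside [14, 31.5]); Merging all regions: the regions partially overlap (shared area 63.92 mm²), so the edge portions inside another operand are dropped and the merged outline is re-measured after clipping — boundary = 78.26 mm. Overall, the cross-section is a single solid region. Total boundary length (outer) = 78.26 mm.

78.26 mm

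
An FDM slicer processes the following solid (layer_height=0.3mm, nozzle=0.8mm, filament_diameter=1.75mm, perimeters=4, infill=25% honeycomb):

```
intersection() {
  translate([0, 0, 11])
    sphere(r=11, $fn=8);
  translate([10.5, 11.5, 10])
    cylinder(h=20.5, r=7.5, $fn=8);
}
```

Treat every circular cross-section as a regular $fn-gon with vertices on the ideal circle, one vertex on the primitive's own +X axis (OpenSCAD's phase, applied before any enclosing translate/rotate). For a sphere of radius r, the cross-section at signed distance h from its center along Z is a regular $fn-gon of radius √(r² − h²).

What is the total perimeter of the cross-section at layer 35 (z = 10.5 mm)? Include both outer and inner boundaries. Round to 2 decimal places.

15.32 mm

At z = 10.5 mm: the r=11 sphere slices to a regular 8-gon of circumradius 10.989 (√(r²−h²) with h=0.5 from center) (perimeter = 2·8·10.989·sin(180°/8) = 67.28 mm); the cylinder at (10.5, 11.5): section is a regular 8-gon, circumradius r=7.5 (perimeter = 2·8·7.500·sin(180°/8) = 45.92 mm); Keeping only the common overlap: the r=7.5 cylinder at (10.5, 11.5) partially overlaps the r=11 sphere; clipping to the common part keeps 10.28 mm² — boundary = 15.32 mm. Overall, the cross-section is a single solid region. Total boundary length (outer) = 15.32 mm.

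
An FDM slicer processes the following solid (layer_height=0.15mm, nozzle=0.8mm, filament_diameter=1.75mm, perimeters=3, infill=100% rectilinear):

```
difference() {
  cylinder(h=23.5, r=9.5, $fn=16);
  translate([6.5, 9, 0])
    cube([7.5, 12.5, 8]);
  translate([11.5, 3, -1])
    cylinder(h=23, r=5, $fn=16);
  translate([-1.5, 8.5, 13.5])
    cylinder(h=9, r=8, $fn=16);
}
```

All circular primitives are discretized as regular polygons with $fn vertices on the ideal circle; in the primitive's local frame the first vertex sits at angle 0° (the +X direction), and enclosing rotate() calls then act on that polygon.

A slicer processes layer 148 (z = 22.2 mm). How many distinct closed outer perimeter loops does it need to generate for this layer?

1

At z = 22.2 mm: the r=9.5 cylinder contributes a regular 16-gon of circumradius 9.5; the cube at (6.5, 9) is not intersected at this z (z outside [0, 8]); the cylinder at (11.5, 3) is not intersected at this z (z outside [-1, 22]); the cylinder at (-1.5, 8.5): section is a regular 16-gon, circumradius r=8; Taking the first minus the rest: starting from the r=9.5 cylinder, the r=8 cylinder at (-1.5, 8.5) partially overlaps it — only the 90.89 mm² overlap (of its 195.93 mm²) is removed, clipping the outline — 1 connected region. The result has 1 disconnected region.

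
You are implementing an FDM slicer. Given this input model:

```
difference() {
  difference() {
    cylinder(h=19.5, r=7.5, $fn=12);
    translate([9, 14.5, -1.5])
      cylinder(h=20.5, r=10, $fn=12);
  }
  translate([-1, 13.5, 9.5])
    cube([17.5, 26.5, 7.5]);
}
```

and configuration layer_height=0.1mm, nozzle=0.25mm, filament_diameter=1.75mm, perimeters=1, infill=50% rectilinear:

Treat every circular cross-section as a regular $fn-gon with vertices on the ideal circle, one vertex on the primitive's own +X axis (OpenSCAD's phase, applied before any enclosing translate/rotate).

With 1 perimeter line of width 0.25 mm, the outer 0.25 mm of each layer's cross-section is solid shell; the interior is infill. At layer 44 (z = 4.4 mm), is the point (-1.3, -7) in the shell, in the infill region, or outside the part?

At z = 4.4 mm: the cylinder: section is a regular 12-gon, circumradius r=7.5; the cylinder at (9, 14.5): section is a regular 12-gon, circumradius r=10; After the difference (first − rest): starting from the r=7.5 cylinder, the r=10 cylinder at (9, 14.5) partially overlaps it — only the 0.33 mm² overlap (of its 300.00 mm²) is removed, clipping the outline — 1 connected region; the cube at (-1, 13.5) is not intersected at this z (z outside [9.5, 17]); After the difference (first − rest): none of the subtracted shapes is present at this height, so the result so far is unchanged — 1 connected region. Overall, the cross-section is a single solid region. The nearest boundary edge runs (-0.00, -7.50)→(-3.75, -6.50); distance from the point to it = 0.15 mm. The point is inside the cross-section, 0.15 mm from the nearest boundary — within the 0.25 mm shell band (1 × 0.25).

shell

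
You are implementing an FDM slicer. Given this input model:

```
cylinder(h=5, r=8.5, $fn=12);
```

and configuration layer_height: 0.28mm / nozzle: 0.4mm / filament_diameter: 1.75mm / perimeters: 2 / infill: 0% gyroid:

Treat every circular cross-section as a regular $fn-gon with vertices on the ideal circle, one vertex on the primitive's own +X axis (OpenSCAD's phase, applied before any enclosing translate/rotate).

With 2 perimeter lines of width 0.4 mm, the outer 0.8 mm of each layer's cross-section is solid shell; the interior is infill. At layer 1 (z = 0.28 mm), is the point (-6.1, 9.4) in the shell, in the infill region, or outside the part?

outside

At z = 0.28 mm: the r=8.5 cylinder gives a regular 12-gon of circumradius 8.5 (constant along its height). Overall, the cross-section is a single solid region. The nearest boundary edge runs (0.00, 8.50)→(-4.25, 7.36); distance from the point to it = 2.75 mm. The point is not inside any of the regions above, so it lies outside the cross-section (2.75 mm from the nearest boundary).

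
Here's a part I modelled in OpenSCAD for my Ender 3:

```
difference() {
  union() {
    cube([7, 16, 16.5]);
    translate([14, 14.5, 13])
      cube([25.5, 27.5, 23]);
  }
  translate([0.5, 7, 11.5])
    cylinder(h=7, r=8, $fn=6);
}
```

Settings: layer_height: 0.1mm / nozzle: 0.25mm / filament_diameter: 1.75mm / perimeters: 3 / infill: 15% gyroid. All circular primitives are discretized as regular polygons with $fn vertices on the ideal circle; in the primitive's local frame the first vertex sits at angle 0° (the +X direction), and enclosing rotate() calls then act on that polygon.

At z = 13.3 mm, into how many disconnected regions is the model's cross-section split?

3

At z = 13.3 mm: the cube (footprint 7×16) is included at this height; the cube at (14, 14.5) is present — its section is the full 25.5×27.5 rectangle; Merging all regions: the 2 present regions are separate (no shared area or edge), so areas and boundary lengths simply add and each stays a separate island — 2 connected regions; the r=8 cylinder at (0.5, 7) gives a regular 6-gon of circumradius 8 (constant along its height); Subtracting the remaining from the first: starting from that combined region, the r=8 cylinder at (0.5, 7) partially overlaps it — only the 86.17 mm² overlap (of its 166.28 mm²) is removed, clipping the outline — 3 connected regions. The result has 3 disconnected regions.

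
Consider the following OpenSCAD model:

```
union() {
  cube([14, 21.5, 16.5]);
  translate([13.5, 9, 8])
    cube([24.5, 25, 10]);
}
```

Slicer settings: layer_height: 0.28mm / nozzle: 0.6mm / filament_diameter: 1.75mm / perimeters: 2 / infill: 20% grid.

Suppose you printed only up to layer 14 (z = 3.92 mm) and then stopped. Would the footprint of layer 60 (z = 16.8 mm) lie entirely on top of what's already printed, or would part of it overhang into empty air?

Compare the two slices. At z = 3.92: the cube is present — its section is the full 14×21.5 rectangle (area 301.00 mm²); the cube at (13.5, 9) is not intersected at this z (z outside [8, 18]); Combining (union): only the 14×21.5 cube is present, so the union is just that shape — area = 301.00 mm². At z = 16.8: the cube is absent (z outside [0, 16.5]); the 24.5×25 cube at (13.5, 9) contributes its full rectangle (area 612.50 mm²); Taking the union: only the 24.5×25 cube at (13.5, 9) is present, so the union is just that shape — area = 612.50 mm². Checking containment: at z = 16.8 the cross-section extends beyond the z = 3.92 cross-section by about 606.25 mm².

part overhangs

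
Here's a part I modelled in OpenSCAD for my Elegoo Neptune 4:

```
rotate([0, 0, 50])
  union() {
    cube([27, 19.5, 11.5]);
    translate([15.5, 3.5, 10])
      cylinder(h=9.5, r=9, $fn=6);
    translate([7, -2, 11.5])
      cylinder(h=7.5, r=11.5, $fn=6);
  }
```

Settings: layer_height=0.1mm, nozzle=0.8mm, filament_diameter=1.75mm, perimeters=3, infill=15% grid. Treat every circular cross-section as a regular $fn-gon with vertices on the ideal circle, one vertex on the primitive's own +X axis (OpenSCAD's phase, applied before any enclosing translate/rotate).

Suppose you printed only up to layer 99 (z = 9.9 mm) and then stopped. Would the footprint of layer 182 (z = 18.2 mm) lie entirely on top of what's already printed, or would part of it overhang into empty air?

part overhangs

Compare the two slices. At z = 9.9: the cube is present — its section is the full 27×19.5 rectangle (area 526.50 mm²); the cylinder at (15.5, 3.5) is not intersected at this z (z outside [10, 19.5]); the cylinder at (7, -2) is absent (z outside [11.5, 19]); Taking the union: only the 27×19.5 cube is present, so the union is just that shape — area = 526.50 mm²; (rotated 50° about Z; rotation is an isometry so areas/perimeters/island counts are preserved). At z = 18.2: the cube is absent (z outside [0, 11.5]); the cylinder at (15.5, 3.5): section is a regular 6-gon, circumradius r=9 (area = (6/2)·9.000²·sin(360°/6) = 210.44 mm²); the r=11.5 cylinder at (7, -2) contributes a regular 6-gon of circumradius 11.5 (area = (6/2)·11.500²·sin(360°/6) = 343.60 mm²); Combining (union): the regions partially overlap — summed areas 554.04 mm² minus the doubly-counted overlap 93.61 mm² gives 460.43 mm² — area = 460.43 mm²; (whole slice rotated 50° about Z — lengths, areas and connectivity unchanged). Checking containment: at z = 18.2 the cross-section extends beyond the z = 9.9 cross-section by about 239.62 mm².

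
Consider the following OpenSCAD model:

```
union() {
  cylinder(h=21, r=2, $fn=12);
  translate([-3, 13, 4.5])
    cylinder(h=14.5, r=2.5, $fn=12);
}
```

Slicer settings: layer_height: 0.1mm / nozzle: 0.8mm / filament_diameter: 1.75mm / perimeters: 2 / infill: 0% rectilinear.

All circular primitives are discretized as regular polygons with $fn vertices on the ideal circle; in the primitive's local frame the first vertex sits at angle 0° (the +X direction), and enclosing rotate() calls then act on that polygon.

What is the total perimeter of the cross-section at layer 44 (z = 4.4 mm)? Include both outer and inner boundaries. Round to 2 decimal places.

At z = 4.4 mm: the cylinder: section is a regular 12-gon, circumradius r=2 (perimeter = 2·12·2.000·sin(180°/12) = 12.42 mm); the cylinder at (-3, 13) is absent (z outside [4.5, 19]); Merging all regions: only the r=2 cylinder is present, so the union is just that shape — boundary = 12.42 mm. Overall, the cross-section is a single solid region. Total boundary length (outer) = 12.42 mm.

12.42 mm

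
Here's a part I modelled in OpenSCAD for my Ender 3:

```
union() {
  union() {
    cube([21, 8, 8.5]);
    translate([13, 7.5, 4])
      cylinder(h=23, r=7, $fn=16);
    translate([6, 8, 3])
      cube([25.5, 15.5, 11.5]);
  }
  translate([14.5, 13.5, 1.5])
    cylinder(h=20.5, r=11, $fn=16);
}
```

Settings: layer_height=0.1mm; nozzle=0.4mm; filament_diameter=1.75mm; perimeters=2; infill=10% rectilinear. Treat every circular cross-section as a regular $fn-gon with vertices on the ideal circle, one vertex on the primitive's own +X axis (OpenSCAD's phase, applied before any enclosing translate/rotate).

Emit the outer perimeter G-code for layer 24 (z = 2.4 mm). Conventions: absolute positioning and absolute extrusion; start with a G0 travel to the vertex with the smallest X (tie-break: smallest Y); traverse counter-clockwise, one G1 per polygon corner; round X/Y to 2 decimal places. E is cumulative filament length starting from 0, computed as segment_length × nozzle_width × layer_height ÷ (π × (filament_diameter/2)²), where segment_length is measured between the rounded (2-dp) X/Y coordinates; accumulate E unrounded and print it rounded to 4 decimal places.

At z = 2.4 mm: the cube is present — its section is the full 21×8 rectangle; the cylinder at (13, 7.5) is not intersected at this z (z outside [4, 27]); the cube at (6, 8) is not intersected at this z (z outside [3, 14.5]); Taking the union: only the 21×8 cube is present, so the union is just that shape — 1 connected region; the r=11 cylinder at (14.5, 13.5) contributes a regular 16-gon of circumradius 11; Taking the union: the regions partially overlap (shared area 65.83 mm²), so overlapping operands fuse into one piece — 1 connected region. The outline is a single polygon with 17 vertices. Extrusion per mm of travel: 0.4 × 0.1 / (π × 0.875²) = 0.016630. Accumulating E over each segment gives final E = 1.4862.

G0 X0.00 Y0.00 Z2.40
G1 X21.00 Y0.00 E0.3492
G1 X21.00 Y4.87 E0.4302
G1 X22.28 Y5.72 E0.4558
G1 X24.66 Y9.29 E0.5271
G1 X25.50 Y13.50 E0.5985
G1 X24.66 Y17.71 E0.6699
G1 X22.28 Y21.28 E0.7413
G1 X18.71 Y23.66 E0.8126
G1 X14.50 Y24.50 E0.8840
G1 X10.29 Y23.66 E0.9554
G1 X6.72 Y21.28 E1.0268
G1 X4.34 Y17.71 E1.0981
G1 X3.50 Y13.50 E1.1695
G1 X4.34 Y9.29 E1.2409
G1 X5.20 Y8.00 E1.2667
G1 X0.00 Y8.00 E1.3532
G1 X0.00 Y0.00 E1.4862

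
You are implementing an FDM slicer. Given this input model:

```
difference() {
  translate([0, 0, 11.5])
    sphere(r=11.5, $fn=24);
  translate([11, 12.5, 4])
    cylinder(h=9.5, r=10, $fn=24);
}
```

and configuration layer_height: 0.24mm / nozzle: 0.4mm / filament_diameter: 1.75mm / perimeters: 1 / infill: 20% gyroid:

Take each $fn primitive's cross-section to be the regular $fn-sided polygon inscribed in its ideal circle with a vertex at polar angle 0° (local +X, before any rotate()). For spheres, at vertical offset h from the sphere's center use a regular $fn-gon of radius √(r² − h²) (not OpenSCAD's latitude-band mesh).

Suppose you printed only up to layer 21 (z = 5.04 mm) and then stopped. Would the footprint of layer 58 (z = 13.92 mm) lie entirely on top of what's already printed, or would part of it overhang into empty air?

Compare the two slices. At z = 5.04: the r=11.5 sphere slices to a regular 24-gon of circumradius 9.514 (√(r²−h²) with h=6.46 from center) (area = (24/2)·9.514²·sin(360°/24) = 281.13 mm²); the cylinder at (11, 12.5): section is a regular 24-gon, circumradius r=10 (area = (24/2)·10.000²·sin(360°/24) = 310.58 mm²); Taking the first minus the rest: starting from the r=11.5 sphere (281.13 mm²), the r=10 cylinder at (11, 12.5) partially overlaps it — only the 18.54 mm² overlap (of its 310.58 mm²) is removed, clipping the outline — area = 262.59 mm². At z = 13.92: the r=11.5 sphere slices to a regular 24-gon of circumradius 11.242 (√(r²−h²) with h=2.42 from center) (area = (24/2)·11.242²·sin(360°/24) = 392.56 mm²); the cylinder at (11, 12.5) is not intersected at this z (z outside [4, 13.5]); Taking the first minus the rest: none of the subtracted shapes is present at this height, so the r=11.5 sphere is unchanged — area = 392.56 mm². Checking containment: at z = 13.92 the cross-section extends beyond the z = 5.04 cross-section by about 129.96 mm².

part overhangs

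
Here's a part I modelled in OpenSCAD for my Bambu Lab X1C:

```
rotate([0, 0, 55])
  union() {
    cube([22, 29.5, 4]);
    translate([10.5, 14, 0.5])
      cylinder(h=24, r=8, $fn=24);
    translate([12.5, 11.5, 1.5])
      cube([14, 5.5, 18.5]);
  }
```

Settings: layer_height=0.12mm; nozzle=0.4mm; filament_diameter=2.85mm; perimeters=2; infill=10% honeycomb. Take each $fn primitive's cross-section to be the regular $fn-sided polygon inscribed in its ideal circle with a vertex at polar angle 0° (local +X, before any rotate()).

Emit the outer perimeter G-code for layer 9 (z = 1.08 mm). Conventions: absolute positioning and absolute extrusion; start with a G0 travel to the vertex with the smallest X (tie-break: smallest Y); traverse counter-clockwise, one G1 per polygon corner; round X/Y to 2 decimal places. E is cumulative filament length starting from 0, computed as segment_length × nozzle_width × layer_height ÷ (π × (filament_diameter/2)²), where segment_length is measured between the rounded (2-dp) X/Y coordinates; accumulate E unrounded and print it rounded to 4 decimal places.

At z = 1.08 mm: the 22×29.5 cube contributes its full rectangle; the r=8 cylinder at (10.5, 14) gives a regular 24-gon of circumradius 8 (constant along its height); the cube at (12.5, 11.5) does not reach this height (z outside [1.5, 20]); Taking the union: the r=8 cylinder at (10.5, 14) lies entirely inside the 22×29.5 cube, so the union is just the 22×29.5 cube — 1 connected region; (whole slice rotated 55° about Z — lengths, areas and connectivity unchanged). The outline is a single polygon with 4 vertices. Extrusion per mm of travel: 0.4 × 0.12 / (π × 1.425²) = 0.007524. Accumulating E over each segment gives final E = 0.7749.

G0 X-24.16 Y16.92 Z1.08
G1 X0.00 Y0.00 E0.2219
G1 X12.62 Y18.02 E0.3875
G1 X-11.55 Y34.94 E0.6095
G1 X-24.16 Y16.92 E0.7749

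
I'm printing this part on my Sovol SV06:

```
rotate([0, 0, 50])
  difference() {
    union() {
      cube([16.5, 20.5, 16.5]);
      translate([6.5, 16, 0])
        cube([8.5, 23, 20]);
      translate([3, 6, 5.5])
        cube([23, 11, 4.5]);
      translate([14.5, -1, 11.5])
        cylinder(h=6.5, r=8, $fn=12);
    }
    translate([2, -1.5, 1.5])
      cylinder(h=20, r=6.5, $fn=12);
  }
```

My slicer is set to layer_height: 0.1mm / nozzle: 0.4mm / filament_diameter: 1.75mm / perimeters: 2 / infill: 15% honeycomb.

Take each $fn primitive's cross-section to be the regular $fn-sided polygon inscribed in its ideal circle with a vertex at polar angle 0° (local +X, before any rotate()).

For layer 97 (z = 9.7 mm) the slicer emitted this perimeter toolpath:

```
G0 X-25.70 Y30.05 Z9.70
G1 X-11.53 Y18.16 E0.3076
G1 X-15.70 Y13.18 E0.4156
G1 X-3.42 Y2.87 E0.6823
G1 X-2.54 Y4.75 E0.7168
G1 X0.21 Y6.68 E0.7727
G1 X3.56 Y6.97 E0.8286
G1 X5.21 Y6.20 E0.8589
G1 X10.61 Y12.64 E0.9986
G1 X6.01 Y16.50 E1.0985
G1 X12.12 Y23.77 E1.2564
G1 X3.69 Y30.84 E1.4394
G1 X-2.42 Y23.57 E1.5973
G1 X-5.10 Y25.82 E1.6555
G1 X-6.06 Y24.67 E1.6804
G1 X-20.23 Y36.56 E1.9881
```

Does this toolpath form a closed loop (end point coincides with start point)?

no

Start point (G0): (-25.70, 30.05). End point (last G1): the path does not return to the start — open.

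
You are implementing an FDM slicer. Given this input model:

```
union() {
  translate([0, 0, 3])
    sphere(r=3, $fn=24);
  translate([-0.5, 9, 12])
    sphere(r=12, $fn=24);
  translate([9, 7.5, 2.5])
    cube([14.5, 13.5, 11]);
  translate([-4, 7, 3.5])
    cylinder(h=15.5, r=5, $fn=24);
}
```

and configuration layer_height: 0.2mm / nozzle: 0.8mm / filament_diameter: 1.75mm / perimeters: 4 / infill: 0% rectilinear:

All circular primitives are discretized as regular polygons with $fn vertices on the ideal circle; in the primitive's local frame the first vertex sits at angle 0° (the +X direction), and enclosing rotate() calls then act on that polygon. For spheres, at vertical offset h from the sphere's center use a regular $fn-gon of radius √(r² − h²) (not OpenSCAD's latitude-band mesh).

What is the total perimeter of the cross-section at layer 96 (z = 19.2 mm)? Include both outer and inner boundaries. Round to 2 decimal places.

At z = 19.2 mm: the sphere is not intersected at this z (|z−center|=16.200 > r=3); the r=12 sphere at (-0.5, 9) contributes a regular 24-gon of circumradius √(12²−7.2²) = 9.600 (perimeter = 2·24·9.600·sin(180°/24) = 60.15 mm); the cube at (9, 7.5) does not reach this height (z outside [2.5, 13.5]); the cylinder at (-4, 7) is not intersected at this z (z outside [3.5, 19]); Taking the union: only the r=12 sphere at (-0.5, 9) is present, so the union is just that shape — boundary = 60.15 mm. Overall, the cross-section is a single solid region. Total boundary length (outer) = 60.15 mm.

60.15 mm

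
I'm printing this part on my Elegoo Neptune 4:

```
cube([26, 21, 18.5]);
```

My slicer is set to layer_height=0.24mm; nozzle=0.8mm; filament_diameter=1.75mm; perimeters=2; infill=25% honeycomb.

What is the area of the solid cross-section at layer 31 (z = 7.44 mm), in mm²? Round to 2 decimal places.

At z = 7.44 mm: the 26×21 cube contributes its full rectangle (area 546.00 mm²). Overall, the cross-section is a single solid region. Net area = 546.00 mm².

546.00 mm²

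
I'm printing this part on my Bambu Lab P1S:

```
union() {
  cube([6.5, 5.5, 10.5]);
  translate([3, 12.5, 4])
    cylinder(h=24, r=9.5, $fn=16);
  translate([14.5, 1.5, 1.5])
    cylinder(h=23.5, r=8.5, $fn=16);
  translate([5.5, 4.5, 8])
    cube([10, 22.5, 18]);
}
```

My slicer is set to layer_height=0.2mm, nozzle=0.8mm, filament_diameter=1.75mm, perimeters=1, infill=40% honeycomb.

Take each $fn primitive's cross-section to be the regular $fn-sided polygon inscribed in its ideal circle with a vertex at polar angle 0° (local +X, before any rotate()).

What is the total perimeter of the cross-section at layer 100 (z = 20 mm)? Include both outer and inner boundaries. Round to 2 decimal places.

At z = 20 mm: the cube does not reach this height (z outside [0, 10.5]); the r=9.5 cylinder at (3, 12.5) gives a regular 16-gon of circumradius 9.5 (constant along its height) (perimeter = 2·16·9.500·sin(180°/16) = 59.31 mm); the r=8.5 cylinder at (14.5, 1.5) gives a regular 16-gon of circumradius 8.5 (constant along its height) (perimeter = 2·16·8.500·sin(180°/16) = 53.06 mm); the cube at (5.5, 4.5) (footprint 10×22.5) is included at this height (perimeter 65.00 mm); Merging all regions: the regions partially overlap (shared area 127.07 mm²), so the edge portions inside another operand are dropped and the merged outline is re-measured after clipping — boundary = 109.41 mm. Overall, the cross-section is a single solid region. Total boundary length (outer) = 109.41 mm.

109.41 mm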